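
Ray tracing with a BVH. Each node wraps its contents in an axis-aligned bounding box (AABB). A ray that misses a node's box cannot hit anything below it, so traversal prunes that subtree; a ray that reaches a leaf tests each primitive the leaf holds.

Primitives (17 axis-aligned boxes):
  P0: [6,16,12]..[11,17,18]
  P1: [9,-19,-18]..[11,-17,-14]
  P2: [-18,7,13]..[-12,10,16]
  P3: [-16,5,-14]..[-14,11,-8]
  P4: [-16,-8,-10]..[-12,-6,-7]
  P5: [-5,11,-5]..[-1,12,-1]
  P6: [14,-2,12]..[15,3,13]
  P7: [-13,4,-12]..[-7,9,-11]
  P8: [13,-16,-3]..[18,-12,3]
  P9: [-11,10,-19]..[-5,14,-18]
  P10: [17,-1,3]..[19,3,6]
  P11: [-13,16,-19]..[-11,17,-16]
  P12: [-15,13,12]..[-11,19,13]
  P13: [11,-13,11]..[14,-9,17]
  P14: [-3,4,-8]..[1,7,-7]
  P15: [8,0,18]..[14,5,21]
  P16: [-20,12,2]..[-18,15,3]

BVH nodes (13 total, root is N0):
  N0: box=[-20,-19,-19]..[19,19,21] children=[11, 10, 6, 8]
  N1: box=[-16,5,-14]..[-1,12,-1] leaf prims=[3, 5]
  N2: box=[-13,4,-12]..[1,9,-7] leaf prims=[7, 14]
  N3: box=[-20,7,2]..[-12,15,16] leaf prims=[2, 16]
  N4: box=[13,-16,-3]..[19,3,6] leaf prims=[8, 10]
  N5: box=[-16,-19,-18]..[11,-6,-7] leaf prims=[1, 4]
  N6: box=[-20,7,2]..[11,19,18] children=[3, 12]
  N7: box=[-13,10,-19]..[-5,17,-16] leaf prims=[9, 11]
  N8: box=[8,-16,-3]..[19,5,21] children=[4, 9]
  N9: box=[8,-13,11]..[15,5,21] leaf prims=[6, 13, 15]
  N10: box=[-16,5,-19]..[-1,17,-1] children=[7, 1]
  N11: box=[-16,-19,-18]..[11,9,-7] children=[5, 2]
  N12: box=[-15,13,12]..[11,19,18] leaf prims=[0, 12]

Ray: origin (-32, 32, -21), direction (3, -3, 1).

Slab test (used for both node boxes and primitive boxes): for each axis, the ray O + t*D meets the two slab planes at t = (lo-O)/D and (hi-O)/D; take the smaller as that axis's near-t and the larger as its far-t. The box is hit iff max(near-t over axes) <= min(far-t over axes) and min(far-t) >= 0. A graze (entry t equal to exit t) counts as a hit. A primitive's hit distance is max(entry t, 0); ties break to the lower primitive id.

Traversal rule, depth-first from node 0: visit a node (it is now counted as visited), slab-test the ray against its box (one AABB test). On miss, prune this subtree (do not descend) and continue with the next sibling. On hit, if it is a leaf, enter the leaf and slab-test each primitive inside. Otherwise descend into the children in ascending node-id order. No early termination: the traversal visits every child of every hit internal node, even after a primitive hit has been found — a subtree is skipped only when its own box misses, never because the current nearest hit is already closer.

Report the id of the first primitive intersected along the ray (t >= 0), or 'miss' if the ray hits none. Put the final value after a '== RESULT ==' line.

Trace the traversal:
N0 x:[4,17] y:[13/3,17] z:[2,42] -> hit [13/3,17], descend [6, 8, 10, 11]
  N6 x:[4,43/3] y:[13/3,25/3] z:[23,39] -> miss, prune
  N8 x:[40/3,17] y:[9,16] z:[18,42] -> miss, prune
  N10 x:[16/3,31/3] y:[5,9] z:[2,20] -> hit [16/3,9], descend [1, 7]
    N1 x:[16/3,31/3] y:[20/3,9] z:[7,20] -> hit [7,9] leaf, test {P3(miss), P5(miss)}
    N7 x:[19/3,9] y:[5,22/3] z:[2,5] -> miss, prune
  N11 x:[16/3,43/3] y:[23/3,17] z:[3,14] -> hit [23/3,14], descend [2, 5]
    N2 x:[19/3,11] y:[23/3,28/3] z:[9,14] -> hit [9,28/3] leaf, test {P7(miss), P14(miss)}
    N5 x:[16/3,43/3] y:[38/3,17] z:[3,14] -> hit [38/3,14] leaf, test {P1(miss), P4(miss)}

9 AABB tests over nodes [0, 6, 8, 10, 1, 7, 11, 2, 5]; 3 leaves entered; closest miss.

== RESULT ==
miss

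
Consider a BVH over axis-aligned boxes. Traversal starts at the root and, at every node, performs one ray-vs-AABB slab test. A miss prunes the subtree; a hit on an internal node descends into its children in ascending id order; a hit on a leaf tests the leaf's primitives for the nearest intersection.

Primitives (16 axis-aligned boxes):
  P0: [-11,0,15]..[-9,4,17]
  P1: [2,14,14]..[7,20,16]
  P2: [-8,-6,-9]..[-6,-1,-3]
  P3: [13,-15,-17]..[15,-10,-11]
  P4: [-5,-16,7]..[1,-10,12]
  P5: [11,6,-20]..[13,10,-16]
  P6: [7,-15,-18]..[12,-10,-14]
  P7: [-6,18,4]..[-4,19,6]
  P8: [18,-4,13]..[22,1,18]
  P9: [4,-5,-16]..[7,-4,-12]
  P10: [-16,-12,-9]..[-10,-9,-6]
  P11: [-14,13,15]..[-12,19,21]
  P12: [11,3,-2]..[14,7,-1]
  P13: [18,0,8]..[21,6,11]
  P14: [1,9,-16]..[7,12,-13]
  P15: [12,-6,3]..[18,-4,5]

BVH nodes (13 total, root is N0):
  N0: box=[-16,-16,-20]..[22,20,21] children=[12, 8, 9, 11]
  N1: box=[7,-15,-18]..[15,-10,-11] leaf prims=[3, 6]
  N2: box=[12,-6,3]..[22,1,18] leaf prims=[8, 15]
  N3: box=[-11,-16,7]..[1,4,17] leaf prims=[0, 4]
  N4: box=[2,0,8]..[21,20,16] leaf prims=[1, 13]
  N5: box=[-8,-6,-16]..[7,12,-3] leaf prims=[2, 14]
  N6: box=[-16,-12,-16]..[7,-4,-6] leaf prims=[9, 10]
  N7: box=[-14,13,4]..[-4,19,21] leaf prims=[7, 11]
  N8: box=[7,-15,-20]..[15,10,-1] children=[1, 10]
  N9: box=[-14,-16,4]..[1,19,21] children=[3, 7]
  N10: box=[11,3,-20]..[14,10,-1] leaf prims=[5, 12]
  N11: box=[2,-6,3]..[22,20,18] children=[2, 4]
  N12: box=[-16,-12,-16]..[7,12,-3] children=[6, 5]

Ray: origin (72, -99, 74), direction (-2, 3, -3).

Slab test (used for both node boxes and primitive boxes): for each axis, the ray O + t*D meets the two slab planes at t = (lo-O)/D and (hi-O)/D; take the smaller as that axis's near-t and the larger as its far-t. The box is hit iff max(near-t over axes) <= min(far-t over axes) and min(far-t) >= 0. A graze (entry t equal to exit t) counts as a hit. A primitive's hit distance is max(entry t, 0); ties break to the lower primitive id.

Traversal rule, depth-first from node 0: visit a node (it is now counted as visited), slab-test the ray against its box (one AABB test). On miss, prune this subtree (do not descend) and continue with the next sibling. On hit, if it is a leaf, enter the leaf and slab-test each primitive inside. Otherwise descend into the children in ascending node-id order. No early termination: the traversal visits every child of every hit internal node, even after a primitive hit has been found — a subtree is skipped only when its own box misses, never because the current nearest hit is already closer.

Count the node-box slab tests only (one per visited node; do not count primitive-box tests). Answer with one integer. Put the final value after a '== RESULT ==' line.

Walk:
N0 x:[25,44] y:[83/3,119/3] z:[53/3,94/3] -> hit [83/3,94/3], descend [8, 9, 11, 12]
  N8 x:[57/2,65/2] y:[28,109/3] z:[25,94/3] -> hit [57/2,94/3], descend [1, 10]
    N1 x:[57/2,65/2] y:[28,89/3] z:[85/3,92/3] -> hit [57/2,89/3] leaf, test {P3@t=57/2, P6(miss)}
    N10 x:[29,61/2] y:[34,109/3] z:[25,94/3] -> miss, prune
  N9 x:[71/2,43] y:[83/3,118/3] z:[53/3,70/3] -> miss, prune
  N11 x:[25,35] y:[31,119/3] z:[56/3,71/3] -> miss, prune
  N12 x:[65/2,44] y:[29,37] z:[77/3,30] -> miss, prune

Summary -> nodes [0, 8, 1, 10, 9, 11, 12]; box-tests=7; leaf-entries=1; first=P3

== RESULT ==
7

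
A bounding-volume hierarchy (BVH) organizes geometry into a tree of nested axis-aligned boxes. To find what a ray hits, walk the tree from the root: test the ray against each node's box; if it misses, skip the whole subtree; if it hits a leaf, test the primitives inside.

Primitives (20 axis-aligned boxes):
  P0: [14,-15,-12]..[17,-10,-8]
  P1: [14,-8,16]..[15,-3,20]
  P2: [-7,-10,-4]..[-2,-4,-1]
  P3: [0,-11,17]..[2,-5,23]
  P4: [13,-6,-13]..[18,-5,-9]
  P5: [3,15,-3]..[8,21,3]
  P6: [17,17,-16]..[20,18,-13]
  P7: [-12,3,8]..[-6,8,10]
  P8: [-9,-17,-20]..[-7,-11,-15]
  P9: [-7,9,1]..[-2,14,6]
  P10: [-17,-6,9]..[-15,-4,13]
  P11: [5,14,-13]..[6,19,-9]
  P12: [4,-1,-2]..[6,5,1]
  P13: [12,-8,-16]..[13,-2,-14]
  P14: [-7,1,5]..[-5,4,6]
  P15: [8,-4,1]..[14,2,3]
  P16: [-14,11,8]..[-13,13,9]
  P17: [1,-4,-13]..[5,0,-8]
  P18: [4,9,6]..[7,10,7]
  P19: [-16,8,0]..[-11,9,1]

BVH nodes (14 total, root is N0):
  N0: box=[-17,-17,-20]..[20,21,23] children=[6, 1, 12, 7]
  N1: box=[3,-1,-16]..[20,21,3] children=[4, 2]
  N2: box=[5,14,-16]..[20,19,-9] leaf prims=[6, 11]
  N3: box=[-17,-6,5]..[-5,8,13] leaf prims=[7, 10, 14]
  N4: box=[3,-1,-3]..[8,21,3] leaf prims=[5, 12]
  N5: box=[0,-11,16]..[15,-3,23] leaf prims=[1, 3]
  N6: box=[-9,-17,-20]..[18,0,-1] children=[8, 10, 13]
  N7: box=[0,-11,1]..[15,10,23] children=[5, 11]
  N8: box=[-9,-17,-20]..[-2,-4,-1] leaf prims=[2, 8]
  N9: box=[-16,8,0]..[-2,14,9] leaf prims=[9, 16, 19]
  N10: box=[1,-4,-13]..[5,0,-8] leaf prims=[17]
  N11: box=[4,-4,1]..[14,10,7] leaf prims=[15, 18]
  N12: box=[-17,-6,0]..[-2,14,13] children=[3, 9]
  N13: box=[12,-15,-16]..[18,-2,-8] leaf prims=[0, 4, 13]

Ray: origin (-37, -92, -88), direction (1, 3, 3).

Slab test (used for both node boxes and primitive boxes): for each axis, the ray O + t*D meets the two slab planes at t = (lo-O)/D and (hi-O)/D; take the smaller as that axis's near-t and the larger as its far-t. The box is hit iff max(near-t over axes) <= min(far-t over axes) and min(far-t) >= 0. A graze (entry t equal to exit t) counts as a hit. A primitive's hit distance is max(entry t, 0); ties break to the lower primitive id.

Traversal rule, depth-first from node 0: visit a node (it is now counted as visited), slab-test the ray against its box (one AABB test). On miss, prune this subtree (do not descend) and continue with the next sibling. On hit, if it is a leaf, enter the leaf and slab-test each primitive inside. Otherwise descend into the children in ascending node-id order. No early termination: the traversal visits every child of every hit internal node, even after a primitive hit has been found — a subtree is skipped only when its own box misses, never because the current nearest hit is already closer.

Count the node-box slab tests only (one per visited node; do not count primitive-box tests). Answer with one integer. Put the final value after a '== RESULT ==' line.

Trace the traversal:
N0 x:[20,57] y:[25,113/3] z:[68/3,37] -> hit [25,37], descend [1, 6, 7, 12]
  N1 x:[40,57] y:[91/3,113/3] z:[24,91/3] -> miss, prune
  N6 x:[28,55] y:[25,92/3] z:[68/3,29] -> hit [28,29], descend [8, 10, 13]
    N8 x:[28,35] y:[25,88/3] z:[68/3,29] -> hit [28,29] leaf, test {P2(miss), P8(miss)}
    N10 x:[38,42] y:[88/3,92/3] z:[25,80/3] -> miss, prune
    N13 x:[49,55] y:[77/3,30] z:[24,80/3] -> miss, prune
  N7 x:[37,52] y:[27,34] z:[89/3,37] -> miss, prune
  N12 x:[20,35] y:[86/3,106/3] z:[88/3,101/3] -> hit [88/3,101/3], descend [3, 9]
    N3 x:[20,32] y:[86/3,100/3] z:[31,101/3] -> hit [31,32] leaf, test {P7(miss), P10(miss), P14@t=31}
    N9 x:[21,35] y:[100/3,106/3] z:[88/3,97/3] -> miss, prune

order=[0, 1, 6, 8, 10, 13, 7, 12, 3, 9]  |boxes|=10  |leaves|=2  hit=P14

== RESULT ==
10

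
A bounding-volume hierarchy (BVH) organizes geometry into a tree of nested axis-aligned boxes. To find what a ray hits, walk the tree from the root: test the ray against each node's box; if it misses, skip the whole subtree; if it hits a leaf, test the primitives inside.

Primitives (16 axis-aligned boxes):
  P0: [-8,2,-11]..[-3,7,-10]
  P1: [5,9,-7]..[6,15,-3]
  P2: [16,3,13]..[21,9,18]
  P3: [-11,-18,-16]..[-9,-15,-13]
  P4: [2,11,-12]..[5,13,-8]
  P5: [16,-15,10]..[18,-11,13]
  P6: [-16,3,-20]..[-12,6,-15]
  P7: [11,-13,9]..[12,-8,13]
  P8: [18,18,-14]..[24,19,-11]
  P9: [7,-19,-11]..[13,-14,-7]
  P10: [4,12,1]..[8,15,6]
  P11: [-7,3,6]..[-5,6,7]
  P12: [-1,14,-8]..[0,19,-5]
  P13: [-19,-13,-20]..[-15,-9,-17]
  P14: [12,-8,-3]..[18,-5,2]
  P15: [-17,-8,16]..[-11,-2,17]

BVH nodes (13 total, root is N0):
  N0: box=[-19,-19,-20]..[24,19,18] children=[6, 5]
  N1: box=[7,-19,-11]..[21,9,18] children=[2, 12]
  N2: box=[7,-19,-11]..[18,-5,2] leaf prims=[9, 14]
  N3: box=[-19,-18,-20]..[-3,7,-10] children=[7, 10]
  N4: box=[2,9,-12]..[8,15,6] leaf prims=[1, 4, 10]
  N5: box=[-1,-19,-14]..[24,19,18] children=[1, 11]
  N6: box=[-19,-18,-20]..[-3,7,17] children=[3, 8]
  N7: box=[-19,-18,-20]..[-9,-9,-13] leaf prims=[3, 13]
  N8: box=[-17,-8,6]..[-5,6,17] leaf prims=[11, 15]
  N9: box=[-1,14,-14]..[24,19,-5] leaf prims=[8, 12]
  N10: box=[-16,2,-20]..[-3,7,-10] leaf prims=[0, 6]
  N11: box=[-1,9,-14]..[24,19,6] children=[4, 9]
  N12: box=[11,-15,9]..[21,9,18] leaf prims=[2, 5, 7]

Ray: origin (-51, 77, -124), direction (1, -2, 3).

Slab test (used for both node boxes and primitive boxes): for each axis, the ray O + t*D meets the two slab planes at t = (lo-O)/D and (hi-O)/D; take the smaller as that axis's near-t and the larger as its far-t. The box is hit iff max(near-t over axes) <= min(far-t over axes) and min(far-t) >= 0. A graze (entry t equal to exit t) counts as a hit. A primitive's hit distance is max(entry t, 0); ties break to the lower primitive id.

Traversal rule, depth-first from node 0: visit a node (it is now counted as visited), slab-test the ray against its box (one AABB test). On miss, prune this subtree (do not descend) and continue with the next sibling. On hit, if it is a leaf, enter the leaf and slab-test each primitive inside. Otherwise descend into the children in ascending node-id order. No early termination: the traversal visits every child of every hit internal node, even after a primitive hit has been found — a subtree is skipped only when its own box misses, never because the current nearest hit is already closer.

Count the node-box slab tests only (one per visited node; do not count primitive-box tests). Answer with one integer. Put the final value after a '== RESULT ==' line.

Trace the traversal:
N0 x:[32,75] y:[29,48] z:[104/3,142/3] -> hit [104/3,142/3], descend [5, 6]
  N5 x:[50,75] y:[29,48] z:[110/3,142/3] -> miss, prune
  N6 x:[32,48] y:[35,95/2] z:[104/3,47] -> hit [35,47], descend [3, 8]
    N3 x:[32,48] y:[35,95/2] z:[104/3,38] -> hit [35,38], descend [7, 10]
      N7 x:[32,42] y:[43,95/2] z:[104/3,37] -> miss, prune
      N10 x:[35,48] y:[35,75/2] z:[104/3,38] -> hit [35,75/2] leaf, test {P0(miss), P6@t=71/2}
    N8 x:[34,46] y:[71/2,85/2] z:[130/3,47] -> miss, prune

Summary -> nodes [0, 5, 6, 3, 7, 10, 8]; box-tests=7; leaf-entries=1; first=P6

== RESULT ==
7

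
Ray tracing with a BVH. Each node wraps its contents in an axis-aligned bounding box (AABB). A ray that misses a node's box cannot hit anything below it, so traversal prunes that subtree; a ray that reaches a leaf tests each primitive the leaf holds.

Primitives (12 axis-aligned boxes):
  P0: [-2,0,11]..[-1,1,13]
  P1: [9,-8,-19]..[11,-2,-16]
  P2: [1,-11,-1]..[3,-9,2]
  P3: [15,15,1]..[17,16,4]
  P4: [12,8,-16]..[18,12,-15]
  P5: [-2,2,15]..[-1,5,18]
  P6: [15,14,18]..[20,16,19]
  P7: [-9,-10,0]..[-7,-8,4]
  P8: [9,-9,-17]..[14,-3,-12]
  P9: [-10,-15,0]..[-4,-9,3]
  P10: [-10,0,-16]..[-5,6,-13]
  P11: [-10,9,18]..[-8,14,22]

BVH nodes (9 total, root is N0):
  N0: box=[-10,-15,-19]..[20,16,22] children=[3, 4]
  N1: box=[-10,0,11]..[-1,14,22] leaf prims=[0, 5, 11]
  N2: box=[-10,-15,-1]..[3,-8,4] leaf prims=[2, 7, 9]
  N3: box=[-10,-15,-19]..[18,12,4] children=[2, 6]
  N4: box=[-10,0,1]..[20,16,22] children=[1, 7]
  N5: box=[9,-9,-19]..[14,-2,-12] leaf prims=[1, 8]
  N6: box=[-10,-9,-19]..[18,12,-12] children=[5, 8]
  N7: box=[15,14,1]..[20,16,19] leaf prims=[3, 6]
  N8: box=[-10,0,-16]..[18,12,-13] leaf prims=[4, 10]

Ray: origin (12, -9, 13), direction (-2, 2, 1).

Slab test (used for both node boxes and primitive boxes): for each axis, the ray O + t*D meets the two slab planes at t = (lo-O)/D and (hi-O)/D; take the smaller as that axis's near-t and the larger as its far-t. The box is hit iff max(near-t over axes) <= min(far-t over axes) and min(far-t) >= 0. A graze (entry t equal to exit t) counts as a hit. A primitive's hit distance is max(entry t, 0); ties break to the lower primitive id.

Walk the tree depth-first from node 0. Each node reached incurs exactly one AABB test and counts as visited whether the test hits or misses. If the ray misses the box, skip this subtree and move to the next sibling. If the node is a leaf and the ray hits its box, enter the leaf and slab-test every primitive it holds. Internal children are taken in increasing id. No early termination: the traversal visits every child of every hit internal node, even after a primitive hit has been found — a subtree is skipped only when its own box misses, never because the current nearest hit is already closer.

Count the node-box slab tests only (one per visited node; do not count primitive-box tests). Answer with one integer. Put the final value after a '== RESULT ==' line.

Walk:
N0 x:[-4,11] y:[-3,25/2] z:[-32,9] -> hit [-3,9], descend [3, 4]
  N3 x:[-3,11] y:[-3,21/2] z:[-32,-9] -> miss, prune
  N4 x:[-4,11] y:[9/2,25/2] z:[-12,9] -> hit [9/2,9], descend [1, 7]
    N1 x:[13/2,11] y:[9/2,23/2] z:[-2,9] -> hit [13/2,9] leaf, test {P0(miss), P5(miss), P11(miss)}
    N7 x:[-4,-3/2] y:[23/2,25/2] z:[-12,6] -> miss, prune

Visited [0, 3, 4, 1, 7]. Tests: 5 box, 1 leaf. Nearest: miss.

== RESULT ==
5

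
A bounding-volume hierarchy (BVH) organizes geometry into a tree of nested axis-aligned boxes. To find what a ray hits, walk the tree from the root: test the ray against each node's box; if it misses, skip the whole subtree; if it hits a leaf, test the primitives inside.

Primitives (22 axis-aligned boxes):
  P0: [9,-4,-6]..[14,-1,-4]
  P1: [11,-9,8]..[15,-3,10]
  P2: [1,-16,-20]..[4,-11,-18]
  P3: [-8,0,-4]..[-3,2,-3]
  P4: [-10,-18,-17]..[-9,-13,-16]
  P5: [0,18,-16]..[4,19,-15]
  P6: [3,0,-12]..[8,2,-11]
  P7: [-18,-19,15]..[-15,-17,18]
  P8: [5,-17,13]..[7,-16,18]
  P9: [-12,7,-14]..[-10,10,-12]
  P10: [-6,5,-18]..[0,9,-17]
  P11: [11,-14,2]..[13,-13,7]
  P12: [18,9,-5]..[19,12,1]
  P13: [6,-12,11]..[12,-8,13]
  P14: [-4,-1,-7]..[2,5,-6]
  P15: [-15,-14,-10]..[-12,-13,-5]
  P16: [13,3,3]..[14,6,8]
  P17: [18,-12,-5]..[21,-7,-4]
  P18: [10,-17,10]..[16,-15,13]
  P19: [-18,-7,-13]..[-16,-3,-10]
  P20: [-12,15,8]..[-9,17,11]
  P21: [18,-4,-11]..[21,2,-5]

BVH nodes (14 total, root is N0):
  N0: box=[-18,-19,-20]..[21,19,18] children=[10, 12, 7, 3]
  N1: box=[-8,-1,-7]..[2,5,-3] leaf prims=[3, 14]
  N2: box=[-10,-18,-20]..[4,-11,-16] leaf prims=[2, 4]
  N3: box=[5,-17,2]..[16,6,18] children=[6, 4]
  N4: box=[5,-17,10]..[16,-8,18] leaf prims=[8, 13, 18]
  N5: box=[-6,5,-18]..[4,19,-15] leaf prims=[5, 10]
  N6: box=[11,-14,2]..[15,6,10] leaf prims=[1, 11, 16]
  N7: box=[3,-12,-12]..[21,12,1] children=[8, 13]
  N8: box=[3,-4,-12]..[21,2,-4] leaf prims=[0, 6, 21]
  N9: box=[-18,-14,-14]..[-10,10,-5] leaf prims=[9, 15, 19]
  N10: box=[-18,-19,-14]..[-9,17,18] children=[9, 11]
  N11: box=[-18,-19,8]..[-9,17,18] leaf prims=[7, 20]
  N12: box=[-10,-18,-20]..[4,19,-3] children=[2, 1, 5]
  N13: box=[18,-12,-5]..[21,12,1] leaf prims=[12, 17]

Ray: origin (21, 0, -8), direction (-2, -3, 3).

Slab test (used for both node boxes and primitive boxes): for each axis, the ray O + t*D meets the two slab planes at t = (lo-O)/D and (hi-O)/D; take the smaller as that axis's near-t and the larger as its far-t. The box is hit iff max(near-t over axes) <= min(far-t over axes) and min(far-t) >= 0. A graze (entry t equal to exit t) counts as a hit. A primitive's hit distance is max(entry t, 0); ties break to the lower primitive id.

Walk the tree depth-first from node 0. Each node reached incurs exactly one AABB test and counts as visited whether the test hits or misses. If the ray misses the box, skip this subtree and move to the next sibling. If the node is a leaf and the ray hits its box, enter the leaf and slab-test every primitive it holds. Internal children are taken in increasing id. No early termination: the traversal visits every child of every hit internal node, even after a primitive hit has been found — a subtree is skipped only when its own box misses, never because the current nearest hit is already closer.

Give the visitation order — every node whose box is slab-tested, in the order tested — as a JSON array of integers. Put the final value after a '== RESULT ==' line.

Trace the traversal:
N0 x:[0,39/2] y:[-19/3,19/3] z:[-4,26/3] -> hit [0,19/3], descend [3, 7, 10, 12]
  N3 x:[5/2,8] y:[-2,17/3] z:[10/3,26/3] -> hit [10/3,17/3], descend [4, 6]
    N4 x:[5/2,8] y:[8/3,17/3] z:[6,26/3] -> miss, prune
    N6 x:[3,5] y:[-2,14/3] z:[10/3,6] -> hit [10/3,14/3] leaf, test {P1(miss), P11@t=13/3, P16(miss)}
  N7 x:[0,9] y:[-4,4] z:[-4/3,3] -> hit [0,3], descend [8, 13]
    N8 x:[0,9] y:[-2/3,4/3] z:[-4/3,4/3] -> hit [0,4/3] leaf, test {P0(miss), P6(miss), P21@t=0}
    N13 x:[0,3/2] y:[-4,4] z:[1,3] -> hit [1,3/2] leaf, test {P12(miss), P17(miss)}
  N10 x:[15,39/2] y:[-17/3,19/3] z:[-2,26/3] -> miss, prune
  N12 x:[17/2,31/2] y:[-19/3,6] z:[-4,5/3] -> miss, prune

Visited [0, 3, 4, 6, 7, 8, 13, 10, 12]. Tests: 9 box, 3 leaf. Nearest: P21.

== RESULT ==
[0, 3, 4, 6, 7, 8, 13, 10, 12]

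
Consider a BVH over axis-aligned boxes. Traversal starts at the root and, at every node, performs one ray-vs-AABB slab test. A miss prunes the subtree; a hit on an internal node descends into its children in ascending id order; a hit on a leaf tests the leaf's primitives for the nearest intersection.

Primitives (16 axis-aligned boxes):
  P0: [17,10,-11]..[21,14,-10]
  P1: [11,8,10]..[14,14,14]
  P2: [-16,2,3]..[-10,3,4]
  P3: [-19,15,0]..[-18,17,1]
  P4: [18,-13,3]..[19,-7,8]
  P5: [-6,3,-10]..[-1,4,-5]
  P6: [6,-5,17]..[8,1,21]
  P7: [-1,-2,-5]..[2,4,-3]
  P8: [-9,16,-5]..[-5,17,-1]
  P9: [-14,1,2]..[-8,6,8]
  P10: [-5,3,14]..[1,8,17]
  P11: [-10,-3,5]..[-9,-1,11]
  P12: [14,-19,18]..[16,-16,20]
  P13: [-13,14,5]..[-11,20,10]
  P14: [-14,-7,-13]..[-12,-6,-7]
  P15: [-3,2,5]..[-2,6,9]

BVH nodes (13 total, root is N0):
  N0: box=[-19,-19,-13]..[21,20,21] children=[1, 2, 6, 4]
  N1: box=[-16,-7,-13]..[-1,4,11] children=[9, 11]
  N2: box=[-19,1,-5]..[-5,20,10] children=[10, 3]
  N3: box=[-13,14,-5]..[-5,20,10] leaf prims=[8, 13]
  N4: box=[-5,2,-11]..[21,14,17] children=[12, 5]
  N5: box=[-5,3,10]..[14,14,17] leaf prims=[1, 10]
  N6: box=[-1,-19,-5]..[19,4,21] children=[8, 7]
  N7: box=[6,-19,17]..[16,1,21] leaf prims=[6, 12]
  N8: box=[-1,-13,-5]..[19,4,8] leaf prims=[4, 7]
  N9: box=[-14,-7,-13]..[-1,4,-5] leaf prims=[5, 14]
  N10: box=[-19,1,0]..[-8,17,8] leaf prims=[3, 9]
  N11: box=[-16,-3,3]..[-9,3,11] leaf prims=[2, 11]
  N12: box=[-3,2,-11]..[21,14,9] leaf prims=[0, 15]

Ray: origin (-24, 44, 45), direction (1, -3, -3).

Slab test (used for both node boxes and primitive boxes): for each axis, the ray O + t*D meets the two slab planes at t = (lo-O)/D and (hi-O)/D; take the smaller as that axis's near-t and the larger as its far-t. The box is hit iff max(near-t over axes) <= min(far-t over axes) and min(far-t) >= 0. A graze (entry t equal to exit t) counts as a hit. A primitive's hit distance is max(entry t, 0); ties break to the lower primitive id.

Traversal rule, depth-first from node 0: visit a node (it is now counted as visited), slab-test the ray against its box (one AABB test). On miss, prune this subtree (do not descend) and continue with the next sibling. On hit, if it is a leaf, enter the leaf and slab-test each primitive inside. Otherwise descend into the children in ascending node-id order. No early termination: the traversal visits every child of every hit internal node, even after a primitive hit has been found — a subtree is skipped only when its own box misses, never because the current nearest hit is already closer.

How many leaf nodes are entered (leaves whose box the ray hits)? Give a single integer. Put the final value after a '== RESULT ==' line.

Walk:
N0 x:[5,45] y:[8,21] z:[8,58/3] -> hit [8,58/3], descend [1, 2, 4, 6]
  N1 x:[8,23] y:[40/3,17] z:[34/3,58/3] -> hit [40/3,17], descend [9, 11]
    N9 x:[10,23] y:[40/3,17] z:[50/3,58/3] -> hit [50/3,17] leaf, test {P5(miss), P14(miss)}
    N11 x:[8,15] y:[41/3,47/3] z:[34/3,14] -> hit [41/3,14] leaf, test {P2@t=41/3, P11(miss)}
  N2 x:[5,19] y:[8,43/3] z:[35/3,50/3] -> hit [35/3,43/3], descend [3, 10]
    N3 x:[11,19] y:[8,10] z:[35/3,50/3] -> miss, prune
    N10 x:[5,16] y:[9,43/3] z:[37/3,15] -> hit [37/3,43/3] leaf, test {P3(miss), P9@t=38/3}
  N4 x:[19,45] y:[10,14] z:[28/3,56/3] -> miss, prune
  N6 x:[23,43] y:[40/3,21] z:[8,50/3] -> miss, prune

Summary -> nodes [0, 1, 9, 11, 2, 3, 10, 4, 6]; box-tests=9; leaf-entries=3; first=P9

== RESULT ==
3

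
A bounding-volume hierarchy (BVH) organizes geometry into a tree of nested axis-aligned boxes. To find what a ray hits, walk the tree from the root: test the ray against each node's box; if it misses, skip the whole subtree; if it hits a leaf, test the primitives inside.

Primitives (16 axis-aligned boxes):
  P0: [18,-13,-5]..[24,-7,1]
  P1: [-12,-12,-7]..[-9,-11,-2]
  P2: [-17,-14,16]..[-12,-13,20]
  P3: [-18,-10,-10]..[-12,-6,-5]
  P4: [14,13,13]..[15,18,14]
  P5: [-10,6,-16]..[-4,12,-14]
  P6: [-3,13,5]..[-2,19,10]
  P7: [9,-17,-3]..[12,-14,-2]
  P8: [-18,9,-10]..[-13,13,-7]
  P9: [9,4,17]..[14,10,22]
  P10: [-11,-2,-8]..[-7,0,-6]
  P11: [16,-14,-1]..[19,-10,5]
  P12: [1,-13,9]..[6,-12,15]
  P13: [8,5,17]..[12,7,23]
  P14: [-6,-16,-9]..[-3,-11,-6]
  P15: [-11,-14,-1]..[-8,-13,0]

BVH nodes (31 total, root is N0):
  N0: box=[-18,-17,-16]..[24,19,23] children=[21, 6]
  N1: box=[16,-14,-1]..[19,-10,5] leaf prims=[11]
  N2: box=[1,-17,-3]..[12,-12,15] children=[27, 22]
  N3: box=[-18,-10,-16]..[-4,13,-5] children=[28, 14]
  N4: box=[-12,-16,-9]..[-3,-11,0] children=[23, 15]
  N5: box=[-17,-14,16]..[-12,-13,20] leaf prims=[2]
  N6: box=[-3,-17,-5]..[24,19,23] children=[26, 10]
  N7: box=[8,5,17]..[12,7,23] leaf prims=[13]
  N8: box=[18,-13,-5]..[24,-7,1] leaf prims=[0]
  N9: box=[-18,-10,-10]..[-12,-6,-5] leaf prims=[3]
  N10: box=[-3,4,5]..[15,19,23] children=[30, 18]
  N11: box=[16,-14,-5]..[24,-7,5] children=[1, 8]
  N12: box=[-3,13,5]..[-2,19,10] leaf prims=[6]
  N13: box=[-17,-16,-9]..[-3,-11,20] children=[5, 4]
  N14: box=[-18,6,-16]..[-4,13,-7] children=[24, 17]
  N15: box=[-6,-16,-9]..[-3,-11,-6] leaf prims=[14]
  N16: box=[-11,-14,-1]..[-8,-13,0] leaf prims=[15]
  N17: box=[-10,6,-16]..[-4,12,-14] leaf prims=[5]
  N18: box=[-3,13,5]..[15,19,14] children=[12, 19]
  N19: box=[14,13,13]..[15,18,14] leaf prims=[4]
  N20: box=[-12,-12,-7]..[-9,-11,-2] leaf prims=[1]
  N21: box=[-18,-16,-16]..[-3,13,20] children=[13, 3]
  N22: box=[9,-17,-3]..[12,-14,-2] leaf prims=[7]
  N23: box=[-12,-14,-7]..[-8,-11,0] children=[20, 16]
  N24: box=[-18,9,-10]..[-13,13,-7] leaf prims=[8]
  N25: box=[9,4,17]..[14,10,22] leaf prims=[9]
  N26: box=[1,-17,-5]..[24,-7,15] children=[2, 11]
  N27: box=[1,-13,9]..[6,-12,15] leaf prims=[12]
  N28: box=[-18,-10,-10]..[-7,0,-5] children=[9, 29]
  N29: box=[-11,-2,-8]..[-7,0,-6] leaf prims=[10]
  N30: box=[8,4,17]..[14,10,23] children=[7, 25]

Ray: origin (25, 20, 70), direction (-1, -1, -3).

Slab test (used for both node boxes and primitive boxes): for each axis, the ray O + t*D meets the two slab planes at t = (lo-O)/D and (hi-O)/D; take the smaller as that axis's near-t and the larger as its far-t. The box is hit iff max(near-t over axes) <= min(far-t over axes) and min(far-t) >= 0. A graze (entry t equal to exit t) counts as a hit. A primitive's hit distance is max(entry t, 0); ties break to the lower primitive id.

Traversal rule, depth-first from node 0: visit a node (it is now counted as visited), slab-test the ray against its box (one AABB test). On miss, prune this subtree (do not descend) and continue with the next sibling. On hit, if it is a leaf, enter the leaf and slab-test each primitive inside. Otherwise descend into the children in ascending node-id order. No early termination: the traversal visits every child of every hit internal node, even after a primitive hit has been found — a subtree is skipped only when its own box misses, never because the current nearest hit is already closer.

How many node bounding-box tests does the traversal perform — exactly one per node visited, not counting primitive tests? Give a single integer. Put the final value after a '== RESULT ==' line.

Trace the traversal:
N0 x:[1,43] y:[1,37] z:[47/3,86/3] -> hit [47/3,86/3], descend [6, 21]
  N6 x:[1,28] y:[1,37] z:[47/3,25] -> hit [47/3,25], descend [10, 26]
    N10 x:[10,28] y:[1,16] z:[47/3,65/3] -> hit [47/3,16], descend [18, 30]
      N18 x:[10,28] y:[1,7] z:[56/3,65/3] -> miss, prune
      N30 x:[11,17] y:[10,16] z:[47/3,53/3] -> hit [47/3,16], descend [7, 25]
        N7 x:[13,17] y:[13,15] z:[47/3,53/3] -> miss, prune
        N25 x:[11,16] y:[10,16] z:[16,53/3] -> hit [16,16] leaf, test {P9@t=16}
    N26 x:[1,24] y:[27,37] z:[55/3,25] -> miss, prune
  N21 x:[28,43] y:[7,36] z:[50/3,86/3] -> hit [28,86/3], descend [3, 13]
    N3 x:[29,43] y:[7,30] z:[25,86/3] -> miss, prune
    N13 x:[28,42] y:[31,36] z:[50/3,79/3] -> miss, prune

order=[0, 6, 10, 18, 30, 7, 25, 26, 21, 3, 13]  |boxes|=11  |leaves|=1  hit=P9

== RESULT ==
11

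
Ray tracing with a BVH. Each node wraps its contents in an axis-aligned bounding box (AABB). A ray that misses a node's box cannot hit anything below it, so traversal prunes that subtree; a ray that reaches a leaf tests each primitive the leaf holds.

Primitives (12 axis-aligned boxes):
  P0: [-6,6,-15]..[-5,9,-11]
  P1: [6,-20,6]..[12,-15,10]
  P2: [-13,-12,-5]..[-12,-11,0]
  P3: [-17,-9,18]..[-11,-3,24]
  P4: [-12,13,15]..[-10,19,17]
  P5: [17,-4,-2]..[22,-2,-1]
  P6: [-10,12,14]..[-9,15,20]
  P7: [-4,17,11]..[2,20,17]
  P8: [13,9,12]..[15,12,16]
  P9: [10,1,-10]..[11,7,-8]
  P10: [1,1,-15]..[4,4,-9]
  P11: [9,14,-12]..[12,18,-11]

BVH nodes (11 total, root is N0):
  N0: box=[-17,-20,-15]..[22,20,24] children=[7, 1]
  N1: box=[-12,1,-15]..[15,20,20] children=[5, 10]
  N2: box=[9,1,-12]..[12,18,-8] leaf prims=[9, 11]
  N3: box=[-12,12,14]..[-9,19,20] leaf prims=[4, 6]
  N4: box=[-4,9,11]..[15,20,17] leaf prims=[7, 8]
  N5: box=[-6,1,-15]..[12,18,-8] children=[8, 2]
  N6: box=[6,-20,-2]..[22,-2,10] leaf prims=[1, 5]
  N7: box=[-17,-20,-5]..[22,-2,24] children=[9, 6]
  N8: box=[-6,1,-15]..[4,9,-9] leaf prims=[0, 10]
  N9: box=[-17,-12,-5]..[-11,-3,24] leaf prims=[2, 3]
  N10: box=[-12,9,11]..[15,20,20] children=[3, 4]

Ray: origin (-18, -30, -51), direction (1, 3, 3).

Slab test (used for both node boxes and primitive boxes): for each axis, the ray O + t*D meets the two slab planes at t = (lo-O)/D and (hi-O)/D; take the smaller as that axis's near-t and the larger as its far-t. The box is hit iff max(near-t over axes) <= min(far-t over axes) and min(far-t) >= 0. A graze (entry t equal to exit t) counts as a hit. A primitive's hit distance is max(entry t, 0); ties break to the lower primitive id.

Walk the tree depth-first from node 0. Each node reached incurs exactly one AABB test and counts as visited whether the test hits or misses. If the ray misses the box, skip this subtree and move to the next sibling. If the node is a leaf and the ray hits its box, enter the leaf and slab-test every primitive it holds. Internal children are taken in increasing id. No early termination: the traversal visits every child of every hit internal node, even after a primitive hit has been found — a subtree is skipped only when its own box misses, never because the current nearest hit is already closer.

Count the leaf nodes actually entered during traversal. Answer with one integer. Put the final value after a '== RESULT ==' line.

Traverse from the root:
N0 x:[1,40] y:[10/3,50/3] z:[12,25] -> hit [12,50/3], descend [1, 7]
  N1 x:[6,33] y:[31/3,50/3] z:[12,71/3] -> hit [12,50/3], descend [5, 10]
    N5 x:[12,30] y:[31/3,16] z:[12,43/3] -> hit [12,43/3], descend [2, 8]
      N2 x:[27,30] y:[31/3,16] z:[13,43/3] -> miss, prune
      N8 x:[12,22] y:[31/3,13] z:[12,14] -> hit [12,13] leaf, test {P0@t=12, P10(miss)}
    N10 x:[6,33] y:[13,50/3] z:[62/3,71/3] -> miss, prune
  N7 x:[1,40] y:[10/3,28/3] z:[46/3,25] -> miss, prune

Visited [0, 1, 5, 2, 8, 10, 7]. Tests: 7 box, 1 leaf. Nearest: P0.

== RESULT ==
1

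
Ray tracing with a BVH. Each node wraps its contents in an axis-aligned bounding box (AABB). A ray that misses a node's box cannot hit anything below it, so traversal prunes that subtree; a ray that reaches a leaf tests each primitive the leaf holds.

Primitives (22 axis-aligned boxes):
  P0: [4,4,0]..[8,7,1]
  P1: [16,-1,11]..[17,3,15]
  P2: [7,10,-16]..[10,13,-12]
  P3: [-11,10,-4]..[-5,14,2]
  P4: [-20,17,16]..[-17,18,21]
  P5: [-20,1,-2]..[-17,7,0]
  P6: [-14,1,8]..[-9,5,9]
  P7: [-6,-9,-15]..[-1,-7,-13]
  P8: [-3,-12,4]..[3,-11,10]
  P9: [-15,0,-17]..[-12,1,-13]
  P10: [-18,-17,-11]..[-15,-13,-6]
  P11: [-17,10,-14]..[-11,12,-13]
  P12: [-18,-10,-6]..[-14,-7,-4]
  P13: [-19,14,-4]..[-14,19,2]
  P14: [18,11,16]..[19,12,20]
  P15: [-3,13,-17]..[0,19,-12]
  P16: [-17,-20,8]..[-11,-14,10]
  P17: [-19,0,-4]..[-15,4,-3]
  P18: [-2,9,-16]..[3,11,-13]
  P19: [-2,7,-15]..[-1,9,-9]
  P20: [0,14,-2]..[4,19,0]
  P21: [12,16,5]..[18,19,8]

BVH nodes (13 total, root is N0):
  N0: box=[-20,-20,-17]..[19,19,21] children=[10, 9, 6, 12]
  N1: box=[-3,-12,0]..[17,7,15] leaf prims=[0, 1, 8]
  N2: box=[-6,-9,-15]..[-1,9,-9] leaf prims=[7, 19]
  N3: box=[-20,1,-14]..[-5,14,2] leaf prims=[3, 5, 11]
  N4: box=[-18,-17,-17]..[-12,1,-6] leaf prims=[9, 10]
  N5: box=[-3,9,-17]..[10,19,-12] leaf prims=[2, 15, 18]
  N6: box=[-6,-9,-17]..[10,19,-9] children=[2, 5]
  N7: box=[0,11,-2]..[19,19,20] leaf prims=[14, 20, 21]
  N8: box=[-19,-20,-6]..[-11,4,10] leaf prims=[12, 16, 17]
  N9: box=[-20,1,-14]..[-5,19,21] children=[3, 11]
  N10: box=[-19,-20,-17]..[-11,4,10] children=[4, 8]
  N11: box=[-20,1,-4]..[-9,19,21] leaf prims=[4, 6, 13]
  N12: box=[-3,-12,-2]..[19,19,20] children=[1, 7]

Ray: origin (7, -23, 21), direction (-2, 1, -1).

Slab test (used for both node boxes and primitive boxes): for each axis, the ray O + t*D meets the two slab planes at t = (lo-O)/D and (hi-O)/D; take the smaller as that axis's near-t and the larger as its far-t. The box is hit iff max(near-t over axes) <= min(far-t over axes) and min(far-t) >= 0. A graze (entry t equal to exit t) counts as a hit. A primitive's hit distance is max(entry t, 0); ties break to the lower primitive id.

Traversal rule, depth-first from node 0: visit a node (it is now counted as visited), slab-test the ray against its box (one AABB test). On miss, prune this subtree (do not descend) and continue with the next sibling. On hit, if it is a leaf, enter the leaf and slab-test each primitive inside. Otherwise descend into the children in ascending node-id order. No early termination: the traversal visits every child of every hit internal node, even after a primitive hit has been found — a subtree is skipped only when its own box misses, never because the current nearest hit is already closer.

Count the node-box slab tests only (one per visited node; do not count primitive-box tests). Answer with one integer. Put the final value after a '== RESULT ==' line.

Walk:
N0 x:[-6,27/2] y:[3,42] z:[0,38] -> hit [3,27/2], descend [6, 9, 10, 12]
  N6 x:[-3/2,13/2] y:[14,42] z:[30,38] -> miss, prune
  N9 x:[6,27/2] y:[24,42] z:[0,35] -> miss, prune
  N10 x:[9,13] y:[3,27] z:[11,38] -> hit [11,13], descend [4, 8]
    N4 x:[19/2,25/2] y:[6,24] z:[27,38] -> miss, prune
    N8 x:[9,13] y:[3,27] z:[11,27] -> hit [11,13] leaf, test {P12(miss), P16(miss), P17(miss)}
  N12 x:[-6,5] y:[11,42] z:[1,23] -> miss, prune

order=[0, 6, 9, 10, 4, 8, 12]  |boxes|=7  |leaves|=1  hit=miss

== RESULT ==
7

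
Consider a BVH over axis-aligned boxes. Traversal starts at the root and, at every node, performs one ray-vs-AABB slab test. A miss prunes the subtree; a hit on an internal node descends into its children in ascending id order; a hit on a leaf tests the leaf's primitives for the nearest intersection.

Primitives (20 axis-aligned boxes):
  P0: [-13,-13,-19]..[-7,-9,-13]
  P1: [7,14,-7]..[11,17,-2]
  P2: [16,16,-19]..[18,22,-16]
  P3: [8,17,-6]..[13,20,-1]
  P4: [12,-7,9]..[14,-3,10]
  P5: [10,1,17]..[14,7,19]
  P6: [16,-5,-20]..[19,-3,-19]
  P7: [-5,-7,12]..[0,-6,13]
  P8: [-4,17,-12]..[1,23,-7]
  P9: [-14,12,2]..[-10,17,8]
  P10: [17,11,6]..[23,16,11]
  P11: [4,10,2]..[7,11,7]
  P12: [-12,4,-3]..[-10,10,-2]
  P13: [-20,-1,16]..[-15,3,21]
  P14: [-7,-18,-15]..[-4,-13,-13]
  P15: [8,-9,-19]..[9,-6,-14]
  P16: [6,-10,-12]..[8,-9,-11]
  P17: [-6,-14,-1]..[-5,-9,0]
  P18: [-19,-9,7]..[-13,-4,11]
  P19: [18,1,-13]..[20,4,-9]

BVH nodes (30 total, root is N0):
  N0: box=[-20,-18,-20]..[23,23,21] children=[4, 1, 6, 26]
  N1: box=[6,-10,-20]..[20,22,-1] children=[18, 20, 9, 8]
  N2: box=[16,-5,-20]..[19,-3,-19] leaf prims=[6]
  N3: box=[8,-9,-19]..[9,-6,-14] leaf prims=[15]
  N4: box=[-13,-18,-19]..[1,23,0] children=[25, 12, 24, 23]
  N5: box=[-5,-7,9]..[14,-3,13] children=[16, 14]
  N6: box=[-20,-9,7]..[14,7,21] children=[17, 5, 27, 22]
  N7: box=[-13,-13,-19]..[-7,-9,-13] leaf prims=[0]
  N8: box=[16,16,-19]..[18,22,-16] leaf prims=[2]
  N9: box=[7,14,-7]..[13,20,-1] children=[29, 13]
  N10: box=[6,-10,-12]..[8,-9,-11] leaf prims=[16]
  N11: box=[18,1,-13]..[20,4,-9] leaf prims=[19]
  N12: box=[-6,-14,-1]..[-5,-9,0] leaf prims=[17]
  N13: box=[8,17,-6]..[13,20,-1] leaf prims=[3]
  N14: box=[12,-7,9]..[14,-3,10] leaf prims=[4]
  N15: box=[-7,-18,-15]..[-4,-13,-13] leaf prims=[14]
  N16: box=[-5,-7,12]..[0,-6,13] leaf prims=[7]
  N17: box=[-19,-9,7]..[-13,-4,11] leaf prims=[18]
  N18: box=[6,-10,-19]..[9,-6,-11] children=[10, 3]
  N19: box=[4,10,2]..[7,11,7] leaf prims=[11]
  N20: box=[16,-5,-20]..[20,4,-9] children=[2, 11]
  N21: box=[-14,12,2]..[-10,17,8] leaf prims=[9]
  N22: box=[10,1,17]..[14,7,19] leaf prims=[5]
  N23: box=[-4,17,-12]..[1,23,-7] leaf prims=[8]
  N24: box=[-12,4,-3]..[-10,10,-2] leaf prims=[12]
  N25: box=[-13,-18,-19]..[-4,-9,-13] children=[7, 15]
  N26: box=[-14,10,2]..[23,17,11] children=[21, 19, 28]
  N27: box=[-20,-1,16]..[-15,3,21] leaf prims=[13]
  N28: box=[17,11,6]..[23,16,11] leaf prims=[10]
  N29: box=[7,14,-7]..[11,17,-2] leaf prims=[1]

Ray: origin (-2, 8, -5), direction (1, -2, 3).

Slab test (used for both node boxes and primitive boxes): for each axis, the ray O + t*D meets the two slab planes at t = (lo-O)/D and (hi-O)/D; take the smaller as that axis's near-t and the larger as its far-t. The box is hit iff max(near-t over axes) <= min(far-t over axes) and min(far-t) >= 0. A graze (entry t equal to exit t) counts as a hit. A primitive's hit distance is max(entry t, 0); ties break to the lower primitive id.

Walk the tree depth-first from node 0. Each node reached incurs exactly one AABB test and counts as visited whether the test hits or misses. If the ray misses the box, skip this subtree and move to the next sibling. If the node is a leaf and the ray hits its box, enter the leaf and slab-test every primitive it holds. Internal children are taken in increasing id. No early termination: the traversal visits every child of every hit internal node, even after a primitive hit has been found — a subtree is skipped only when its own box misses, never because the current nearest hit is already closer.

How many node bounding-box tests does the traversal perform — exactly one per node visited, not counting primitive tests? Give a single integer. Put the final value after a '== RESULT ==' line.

Trace the traversal:
N0 x:[-18,25] y:[-15/2,13] z:[-5,26/3] -> hit [-5,26/3], descend [1, 4, 6, 26]
  N1 x:[8,22] y:[-7,9] z:[-5,4/3] -> miss, prune
  N4 x:[-11,3] y:[-15/2,13] z:[-14/3,5/3] -> hit [-14/3,5/3], descend [12, 23, 24, 25]
    N12 x:[-4,-3] y:[17/2,11] z:[4/3,5/3] -> miss, prune
    N23 x:[-2,3] y:[-15/2,-9/2] z:[-7/3,-2/3] -> miss, prune
    N24 x:[-10,-8] y:[-1,2] z:[2/3,1] -> miss, prune
    N25 x:[-11,-2] y:[17/2,13] z:[-14/3,-8/3] -> miss, prune
  N6 x:[-18,16] y:[1/2,17/2] z:[4,26/3] -> hit [4,17/2], descend [5, 17, 22, 27]
    N5 x:[-3,16] y:[11/2,15/2] z:[14/3,6] -> hit [11/2,6], descend [14, 16]
      N14 x:[14,16] y:[11/2,15/2] z:[14/3,5] -> miss, prune
      N16 x:[-3,2] y:[7,15/2] z:[17/3,6] -> miss, prune
    N17 x:[-17,-11] y:[6,17/2] z:[4,16/3] -> miss, prune
    N22 x:[12,16] y:[1/2,7/2] z:[22/3,8] -> miss, prune
    N27 x:[-18,-13] y:[5/2,9/2] z:[7,26/3] -> miss, prune
  N26 x:[-12,25] y:[-9/2,-1] z:[7/3,16/3] -> miss, prune

Summary -> nodes [0, 1, 4, 12, 23, 24, 25, 6, 5, 14, 16, 17, 22, 27, 26]; box-tests=15; leaf-entries=0; first=miss

== RESULT ==
15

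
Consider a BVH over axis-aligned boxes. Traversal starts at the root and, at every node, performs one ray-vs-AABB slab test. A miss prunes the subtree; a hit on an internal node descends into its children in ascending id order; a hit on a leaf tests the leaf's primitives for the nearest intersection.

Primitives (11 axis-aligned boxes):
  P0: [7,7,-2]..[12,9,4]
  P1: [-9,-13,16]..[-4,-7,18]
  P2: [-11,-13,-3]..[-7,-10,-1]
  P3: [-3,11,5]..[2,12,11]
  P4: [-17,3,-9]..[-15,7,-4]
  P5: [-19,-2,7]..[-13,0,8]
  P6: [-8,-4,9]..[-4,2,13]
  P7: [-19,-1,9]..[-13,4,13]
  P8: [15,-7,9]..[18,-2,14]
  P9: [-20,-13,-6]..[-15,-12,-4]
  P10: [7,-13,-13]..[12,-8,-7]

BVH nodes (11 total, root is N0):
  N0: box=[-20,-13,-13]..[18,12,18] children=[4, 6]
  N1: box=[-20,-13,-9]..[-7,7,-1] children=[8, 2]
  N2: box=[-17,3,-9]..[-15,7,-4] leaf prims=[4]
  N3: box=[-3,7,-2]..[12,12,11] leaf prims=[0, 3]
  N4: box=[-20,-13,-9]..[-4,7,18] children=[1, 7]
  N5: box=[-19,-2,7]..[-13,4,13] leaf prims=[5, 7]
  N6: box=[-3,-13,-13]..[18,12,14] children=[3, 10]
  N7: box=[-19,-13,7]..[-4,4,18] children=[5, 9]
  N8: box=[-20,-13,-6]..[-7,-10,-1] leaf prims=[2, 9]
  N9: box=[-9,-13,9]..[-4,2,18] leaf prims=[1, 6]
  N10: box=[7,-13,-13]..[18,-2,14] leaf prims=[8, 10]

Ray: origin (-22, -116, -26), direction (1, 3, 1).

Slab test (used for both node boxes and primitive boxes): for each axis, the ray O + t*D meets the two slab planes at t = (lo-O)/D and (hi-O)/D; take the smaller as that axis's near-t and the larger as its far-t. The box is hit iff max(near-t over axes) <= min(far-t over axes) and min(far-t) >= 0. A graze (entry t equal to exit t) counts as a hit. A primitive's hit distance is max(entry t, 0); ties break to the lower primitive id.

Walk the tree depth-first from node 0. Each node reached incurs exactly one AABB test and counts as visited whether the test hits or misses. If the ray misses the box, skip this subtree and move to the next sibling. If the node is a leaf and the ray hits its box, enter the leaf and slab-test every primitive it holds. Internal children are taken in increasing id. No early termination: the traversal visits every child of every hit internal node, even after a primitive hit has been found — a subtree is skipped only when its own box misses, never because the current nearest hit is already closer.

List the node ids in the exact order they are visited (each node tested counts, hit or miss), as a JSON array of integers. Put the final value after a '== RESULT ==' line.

Trace the traversal:
N0 x:[2,40] y:[103/3,128/3] z:[13,44] -> hit [103/3,40], descend [4, 6]
  N4 x:[2,18] y:[103/3,41] z:[17,44] -> miss, prune
  N6 x:[19,40] y:[103/3,128/3] z:[13,40] -> hit [103/3,40], descend [3, 10]
    N3 x:[19,34] y:[41,128/3] z:[24,37] -> miss, prune
    N10 x:[29,40] y:[103/3,38] z:[13,40] -> hit [103/3,38] leaf, test {P8@t=37, P10(miss)}

Visited [0, 4, 6, 3, 10]. Tests: 5 box, 1 leaf. Nearest: P8.

== RESULT ==
[0, 4, 6, 3, 10]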